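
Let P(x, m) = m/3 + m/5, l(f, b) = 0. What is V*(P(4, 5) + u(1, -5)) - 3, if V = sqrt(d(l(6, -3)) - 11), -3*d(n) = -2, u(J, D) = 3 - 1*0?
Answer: -3 + 17*I*sqrt(93)/9 ≈ -3.0 + 18.216*I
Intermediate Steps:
u(J, D) = 3 (u(J, D) = 3 + 0 = 3)
d(n) = 2/3 (d(n) = -1/3*(-2) = 2/3)
P(x, m) = 8*m/15 (P(x, m) = m*(1/3) + m*(1/5) = m/3 + m/5 = 8*m/15)
V = I*sqrt(93)/3 (V = sqrt(2/3 - 11) = sqrt(-31/3) = I*sqrt(93)/3 ≈ 3.2146*I)
V*(P(4, 5) + u(1, -5)) - 3 = (I*sqrt(93)/3)*((8/15)*5 + 3) - 3 = (I*sqrt(93)/3)*(8/3 + 3) - 3 = (I*sqrt(93)/3)*(17/3) - 3 = 17*I*sqrt(93)/9 - 3 = -3 + 17*I*sqrt(93)/9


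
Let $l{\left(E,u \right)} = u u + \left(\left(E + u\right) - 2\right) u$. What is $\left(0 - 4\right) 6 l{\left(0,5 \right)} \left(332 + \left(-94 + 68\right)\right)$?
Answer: $-293760$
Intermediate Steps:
$l{\left(E,u \right)} = u^{2} + u \left(-2 + E + u\right)$ ($l{\left(E,u \right)} = u^{2} + \left(-2 + E + u\right) u = u^{2} + u \left(-2 + E + u\right)$)
$\left(0 - 4\right) 6 l{\left(0,5 \right)} \left(332 + \left(-94 + 68\right)\right) = \left(0 - 4\right) 6 \cdot 5 \left(-2 + 0 + 2 \cdot 5\right) \left(332 + \left(-94 + 68\right)\right) = \left(-4\right) 6 \cdot 5 \left(-2 + 0 + 10\right) \left(332 - 26\right) = - 24 \cdot 5 \cdot 8 \cdot 306 = \left(-24\right) 40 \cdot 306 = \left(-960\right) 306 = -293760$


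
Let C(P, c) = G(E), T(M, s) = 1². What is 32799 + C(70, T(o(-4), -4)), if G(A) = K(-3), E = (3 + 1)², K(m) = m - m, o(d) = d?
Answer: 32799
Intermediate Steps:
T(M, s) = 1
K(m) = 0
E = 16 (E = 4² = 16)
G(A) = 0
C(P, c) = 0
32799 + C(70, T(o(-4), -4)) = 32799 + 0 = 32799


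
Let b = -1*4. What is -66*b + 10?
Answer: 274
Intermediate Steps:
b = -4
-66*b + 10 = -66*(-4) + 10 = 264 + 10 = 274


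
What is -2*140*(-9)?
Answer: 2520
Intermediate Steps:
-2*140*(-9) = -280*(-9) = 2520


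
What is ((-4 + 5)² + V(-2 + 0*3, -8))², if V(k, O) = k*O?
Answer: 289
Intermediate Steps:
V(k, O) = O*k
((-4 + 5)² + V(-2 + 0*3, -8))² = ((-4 + 5)² - 8*(-2 + 0*3))² = (1² - 8*(-2 + 0))² = (1 - 8*(-2))² = (1 + 16)² = 17² = 289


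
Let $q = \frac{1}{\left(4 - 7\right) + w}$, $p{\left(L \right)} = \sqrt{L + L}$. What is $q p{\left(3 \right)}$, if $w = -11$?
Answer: $- \frac{\sqrt{6}}{14} \approx -0.17496$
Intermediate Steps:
$p{\left(L \right)} = \sqrt{2} \sqrt{L}$ ($p{\left(L \right)} = \sqrt{2 L} = \sqrt{2} \sqrt{L}$)
$q = - \frac{1}{14}$ ($q = \frac{1}{\left(4 - 7\right) - 11} = \frac{1}{-3 - 11} = \frac{1}{-14} = - \frac{1}{14} \approx -0.071429$)
$q p{\left(3 \right)} = - \frac{\sqrt{2} \sqrt{3}}{14} = - \frac{\sqrt{6}}{14}$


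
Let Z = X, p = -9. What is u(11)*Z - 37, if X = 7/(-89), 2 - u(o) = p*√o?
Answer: -3307/89 - 63*√11/89 ≈ -39.505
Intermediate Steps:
u(o) = 2 + 9*√o (u(o) = 2 - (-9)*√o = 2 + 9*√o)
X = -7/89 (X = 7*(-1/89) = -7/89 ≈ -0.078652)
Z = -7/89 ≈ -0.078652
u(11)*Z - 37 = (2 + 9*√11)*(-7/89) - 37 = (-14/89 - 63*√11/89) - 37 = -3307/89 - 63*√11/89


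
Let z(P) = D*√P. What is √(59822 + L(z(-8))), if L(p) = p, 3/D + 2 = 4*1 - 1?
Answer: √(59822 + 6*I*√2) ≈ 244.59 + 0.017*I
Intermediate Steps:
D = 3 (D = 3/(-2 + (4*1 - 1)) = 3/(-2 + (4 - 1)) = 3/(-2 + 3) = 3/1 = 3*1 = 3)
z(P) = 3*√P
√(59822 + L(z(-8))) = √(59822 + 3*√(-8)) = √(59822 + 3*(2*I*√2)) = √(59822 + 6*I*√2)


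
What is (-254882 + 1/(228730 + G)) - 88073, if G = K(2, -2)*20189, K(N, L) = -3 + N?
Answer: -71520178654/208541 ≈ -3.4296e+5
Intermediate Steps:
G = -20189 (G = (-3 + 2)*20189 = -1*20189 = -20189)
(-254882 + 1/(228730 + G)) - 88073 = (-254882 + 1/(228730 - 20189)) - 88073 = (-254882 + 1/208541) - 88073 = -53153347161/208541 - 88073 = -71520178654/208541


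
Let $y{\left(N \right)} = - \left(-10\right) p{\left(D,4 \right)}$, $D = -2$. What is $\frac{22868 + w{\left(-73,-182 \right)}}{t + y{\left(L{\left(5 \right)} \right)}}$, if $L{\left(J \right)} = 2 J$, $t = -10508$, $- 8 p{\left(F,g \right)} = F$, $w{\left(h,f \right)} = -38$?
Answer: $- \frac{45660}{21011} \approx -2.1731$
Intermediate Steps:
$p{\left(F,g \right)} = - \frac{F}{8}$
$y{\left(N \right)} = \frac{5}{2}$ ($y{\left(N \right)} = - \left(-10\right) \left(\left(- \frac{1}{8}\right) \left(-2\right)\right) = - \frac{-10}{4} = \left(-1\right) \left(- \frac{5}{2}\right) = \frac{5}{2}$)
$\frac{22868 + w{\left(-73,-182 \right)}}{t + y{\left(L{\left(5 \right)} \right)}} = \frac{22868 - 38}{-10508 + \frac{5}{2}} = \frac{22830}{- \frac{21011}{2}} = 22830 \left(- \frac{2}{21011}\right) = - \frac{45660}{21011}$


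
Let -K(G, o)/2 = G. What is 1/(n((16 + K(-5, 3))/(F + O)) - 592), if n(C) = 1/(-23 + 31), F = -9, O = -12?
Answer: -8/4735 ≈ -0.0016895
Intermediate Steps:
K(G, o) = -2*G
n(C) = ⅛ (n(C) = 1/8 = ⅛)
1/(n((16 + K(-5, 3))/(F + O)) - 592) = 1/(⅛ - 592) = 1/(-4735/8) = -8/4735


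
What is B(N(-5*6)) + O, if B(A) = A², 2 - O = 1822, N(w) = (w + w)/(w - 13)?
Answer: -3361580/1849 ≈ -1818.1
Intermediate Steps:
N(w) = 2*w/(-13 + w) (N(w) = (2*w)/(-13 + w) = 2*w/(-13 + w))
O = -1820 (O = 2 - 1*1822 = 2 - 1822 = -1820)
B(N(-5*6)) + O = (2*(-5*6)/(-13 - 5*6))² - 1820 = (2*(-30)/(-13 - 30))² - 1820 = (2*(-30)/(-43))² - 1820 = (2*(-30)*(-1/43))² - 1820 = (60/43)² - 1820 = 3600/1849 - 1820 = -3361580/1849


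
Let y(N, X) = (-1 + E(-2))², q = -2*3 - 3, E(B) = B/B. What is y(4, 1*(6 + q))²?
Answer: 0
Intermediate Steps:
E(B) = 1
q = -9 (q = -6 - 3 = -9)
y(N, X) = 0 (y(N, X) = (-1 + 1)² = 0² = 0)
y(4, 1*(6 + q))² = 0² = 0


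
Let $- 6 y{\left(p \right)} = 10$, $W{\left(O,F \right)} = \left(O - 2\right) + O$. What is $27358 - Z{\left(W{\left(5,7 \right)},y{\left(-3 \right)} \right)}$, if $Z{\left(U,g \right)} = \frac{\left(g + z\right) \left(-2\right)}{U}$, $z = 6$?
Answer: $\frac{328309}{12} \approx 27359.0$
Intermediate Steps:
$W{\left(O,F \right)} = -2 + 2 O$ ($W{\left(O,F \right)} = \left(-2 + O\right) + O = -2 + 2 O$)
$y{\left(p \right)} = - \frac{5}{3}$ ($y{\left(p \right)} = \left(- \frac{1}{6}\right) 10 = - \frac{5}{3}$)
$Z{\left(U,g \right)} = \frac{-12 - 2 g}{U}$ ($Z{\left(U,g \right)} = \frac{\left(g + 6\right) \left(-2\right)}{U} = \frac{\left(6 + g\right) \left(-2\right)}{U} = \frac{-12 - 2 g}{U}$)
$27358 - Z{\left(W{\left(5,7 \right)},y{\left(-3 \right)} \right)} = 27358 - \frac{2 \left(-6 - - \frac{5}{3}\right)}{-2 + 2 \cdot 5} = 27358 - \frac{2 \left(-6 + \frac{5}{3}\right)}{-2 + 10} = 27358 - 2 \cdot \frac{1}{8} \left(- \frac{13}{3}\right) = 27358 - - \frac{13}{12} = 27358 + \frac{13}{12} = \frac{328309}{12}$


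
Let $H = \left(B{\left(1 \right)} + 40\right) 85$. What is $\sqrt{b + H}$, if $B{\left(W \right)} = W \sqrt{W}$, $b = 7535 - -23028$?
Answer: $16 \sqrt{133} \approx 184.52$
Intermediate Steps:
$b = 30563$ ($b = 7535 + 23028 = 30563$)
$B{\left(W \right)} = W^{\frac{3}{2}}$
$H = 3485$ ($H = \left(1^{\frac{3}{2}} + 40\right) 85 = \left(1 + 40\right) 85 = 41 \cdot 85 = 3485$)
$\sqrt{b + H} = \sqrt{30563 + 3485} = \sqrt{34048} = 16 \sqrt{133}$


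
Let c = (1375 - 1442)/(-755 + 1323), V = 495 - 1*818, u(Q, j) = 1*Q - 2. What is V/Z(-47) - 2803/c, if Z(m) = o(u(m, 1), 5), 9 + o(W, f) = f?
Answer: 6390057/268 ≈ 23844.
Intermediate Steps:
u(Q, j) = -2 + Q (u(Q, j) = Q - 2 = -2 + Q)
o(W, f) = -9 + f
Z(m) = -4 (Z(m) = -9 + 5 = -4)
V = -323 (V = 495 - 818 = -323)
c = -67/568 ≈ -0.11796
V/Z(-47) - 2803/c = -323/(-4) - 2803/(-67/568) = -323*(-¼) - 2803*(-568/67) = 323/4 + 1592104/67 = 6390057/268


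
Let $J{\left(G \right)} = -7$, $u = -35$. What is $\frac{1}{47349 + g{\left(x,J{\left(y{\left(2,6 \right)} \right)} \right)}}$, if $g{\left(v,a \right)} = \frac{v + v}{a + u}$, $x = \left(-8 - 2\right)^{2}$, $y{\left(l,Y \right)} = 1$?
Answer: $\frac{21}{994229} \approx 2.1122 \cdot 10^{-5}$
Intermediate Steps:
$x = 100$ ($x = \left(-10\right)^{2} = 100$)
$g{\left(v,a \right)} = \frac{2 v}{-35 + a}$ ($g{\left(v,a \right)} = \frac{v + v}{a - 35} = \frac{2 v}{-35 + a}$)
$\frac{1}{47349 + g{\left(x,J{\left(y{\left(2,6 \right)} \right)} \right)}} = \frac{1}{47349 + 2 \cdot 100 \frac{1}{-35 - 7}} = \frac{1}{47349 + 2 \cdot 100 \frac{1}{-42}} = \frac{1}{47349 + 2 \cdot 100 \left(- \frac{1}{42}\right)} = \frac{1}{47349 - \frac{100}{21}} = \frac{1}{\frac{994229}{21}} = \frac{21}{994229}$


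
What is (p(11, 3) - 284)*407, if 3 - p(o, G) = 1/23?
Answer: -2630848/23 ≈ -1.1438e+5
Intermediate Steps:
p(o, G) = 68/23 (p(o, G) = 3 - 1/23 = 68/23)
(p(11, 3) - 284)*407 = (68/23 - 284)*407 = -6464/23*407 = -2630848/23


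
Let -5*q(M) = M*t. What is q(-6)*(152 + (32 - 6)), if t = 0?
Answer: 0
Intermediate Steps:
q(M) = 0 (q(M) = -M*0/5 = -⅕*0 = 0)
q(-6)*(152 + (32 - 6)) = 0*(152 + (32 - 6)) = 0*(152 + 26) = 0*178 = 0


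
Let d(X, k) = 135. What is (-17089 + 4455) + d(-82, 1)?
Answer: -12499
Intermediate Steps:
(-17089 + 4455) + d(-82, 1) = (-17089 + 4455) + 135 = -12634 + 135 = -12499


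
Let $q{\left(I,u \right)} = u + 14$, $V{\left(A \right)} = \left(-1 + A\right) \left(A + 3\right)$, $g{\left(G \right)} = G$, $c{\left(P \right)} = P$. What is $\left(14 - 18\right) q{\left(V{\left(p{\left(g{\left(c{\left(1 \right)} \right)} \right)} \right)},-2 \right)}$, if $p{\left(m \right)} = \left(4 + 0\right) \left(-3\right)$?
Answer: $-48$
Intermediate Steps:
$p{\left(m \right)} = -12$ ($p{\left(m \right)} = 4 \left(-3\right) = -12$)
$V{\left(A \right)} = \left(-1 + A\right) \left(3 + A\right)$
$q{\left(I,u \right)} = 14 + u$
$\left(14 - 18\right) q{\left(V{\left(p{\left(g{\left(c{\left(1 \right)} \right)} \right)} \right)},-2 \right)} = \left(14 - 18\right) \left(14 - 2\right) = \left(-4\right) 12 = -48$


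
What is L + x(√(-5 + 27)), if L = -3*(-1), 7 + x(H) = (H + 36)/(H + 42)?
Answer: -2739/871 + 3*√22/871 ≈ -3.1285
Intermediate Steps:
x(H) = -7 + (36 + H)/(42 + H) (x(H) = -7 + (H + 36)/(H + 42) = -7 + (36 + H)/(42 + H))
L = 3
L + x(√(-5 + 27)) = 3 + 6*(-43 - √(-5 + 27))/(42 + √(-5 + 27)) = 3 + 6*(-43 - √22)/(42 + √22)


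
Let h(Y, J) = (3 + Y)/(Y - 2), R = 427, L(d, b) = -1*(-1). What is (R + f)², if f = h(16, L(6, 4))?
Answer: 35964009/196 ≈ 1.8349e+5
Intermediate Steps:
L(d, b) = 1
h(Y, J) = (3 + Y)/(-2 + Y)
f = 19/14 (f = (3 + 16)/(-2 + 16) = 19/14 ≈ 1.3571)
(R + f)² = (427 + 19/14)² = (5997/14)² = 35964009/196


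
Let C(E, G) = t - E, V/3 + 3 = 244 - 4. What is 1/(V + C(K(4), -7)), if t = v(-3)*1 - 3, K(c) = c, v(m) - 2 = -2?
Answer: 1/704 ≈ 0.0014205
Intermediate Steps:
v(m) = 0 (v(m) = 2 - 2 = 0)
V = 711 (V = -9 + 3*(244 - 4) = -9 + 3*240 = -9 + 720 = 711)
t = -3 (t = 0*1 - 3 = 0 - 3 = -3)
C(E, G) = -3 - E
1/(V + C(K(4), -7)) = 1/(711 + (-3 - 1*4)) = 1/(711 + (-3 - 4)) = 1/(711 - 7) = 1/704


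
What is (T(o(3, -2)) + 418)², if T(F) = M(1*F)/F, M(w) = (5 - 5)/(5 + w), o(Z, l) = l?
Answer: 174724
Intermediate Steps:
M(w) = 0 (M(w) = 0/(5 + w) = 0)
T(F) = 0 (T(F) = 0/F = 0)
(T(o(3, -2)) + 418)² = (0 + 418)² = 418² = 174724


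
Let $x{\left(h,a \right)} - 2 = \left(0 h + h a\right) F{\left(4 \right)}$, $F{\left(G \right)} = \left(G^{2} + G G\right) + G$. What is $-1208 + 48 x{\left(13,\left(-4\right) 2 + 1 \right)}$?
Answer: $-158360$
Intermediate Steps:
$F{\left(G \right)} = G + 2 G^{2}$ ($F{\left(G \right)} = \left(G^{2} + G^{2}\right) + G = 2 G^{2} + G = G + 2 G^{2}$)
$x{\left(h,a \right)} = 2 + 36 a h$ ($x{\left(h,a \right)} = 2 + \left(0 h + h a\right) 4 \left(1 + 2 \cdot 4\right) = 2 + \left(0 + a h\right) 4 \left(1 + 8\right) = 2 + a h 4 \cdot 9 = 2 + a h 36 = 2 + 36 a h$)
$-1208 + 48 x{\left(13,\left(-4\right) 2 + 1 \right)} = -1208 + 48 \left(2 + 36 \left(\left(-4\right) 2 + 1\right) 13\right) = -1208 + 48 \left(2 + 36 \left(-8 + 1\right) 13\right) = -1208 + 48 \left(2 + 36 \left(-7\right) 13\right) = -1208 + 48 \left(2 - 3276\right) = -1208 + 48 \left(-3274\right) = -1208 - 157152 = -158360$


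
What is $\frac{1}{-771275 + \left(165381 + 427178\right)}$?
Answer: $- \frac{1}{178716} \approx -5.5955 \cdot 10^{-6}$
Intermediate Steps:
$\frac{1}{-771275 + \left(165381 + 427178\right)} = \frac{1}{-771275 + 592559} = \frac{1}{-178716} = - \frac{1}{178716}$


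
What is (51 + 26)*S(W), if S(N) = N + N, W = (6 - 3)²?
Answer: 1386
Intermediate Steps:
W = 9 (W = 3² = 9)
S(N) = 2*N
(51 + 26)*S(W) = (51 + 26)*(2*9) = 77*18 = 1386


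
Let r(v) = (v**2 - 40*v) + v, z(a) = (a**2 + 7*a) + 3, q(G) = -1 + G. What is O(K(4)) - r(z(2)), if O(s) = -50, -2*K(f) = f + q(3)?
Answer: 328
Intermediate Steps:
K(f) = -1 - f/2 (K(f) = -(f + (-1 + 3))/2 = -(f + 2)/2 = -(2 + f)/2 = -1 - f/2)
z(a) = 3 + a**2 + 7*a
r(v) = v**2 - 39*v
O(K(4)) - r(z(2)) = -50 - (3 + 2**2 + 7*2)*(-39 + (3 + 2**2 + 7*2)) = -50 - (3 + 4 + 14)*(-39 + (3 + 4 + 14)) = -50 - 21*(-39 + 21) = -50 - 21*(-18) = -50 - 1*(-378) = -50 + 378 = 328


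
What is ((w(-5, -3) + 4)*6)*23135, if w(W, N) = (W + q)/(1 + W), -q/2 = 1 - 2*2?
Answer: 1041075/2 ≈ 5.2054e+5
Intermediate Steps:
q = 6 (q = -2*(1 - 2*2) = -2*(1 - 4) = -2*(-3) = 6)
w(W, N) = (6 + W)/(1 + W) (w(W, N) = (W + 6)/(1 + W) = (6 + W)/(1 + W))
((w(-5, -3) + 4)*6)*23135 = (((6 - 5)/(1 - 5) + 4)*6)*23135 = ((1/(-4) + 4)*6)*23135 = ((-¼*1 + 4)*6)*23135 = ((-¼ + 4)*6)*23135 = ((15/4)*6)*23135 = (45/2)*23135 = 1041075/2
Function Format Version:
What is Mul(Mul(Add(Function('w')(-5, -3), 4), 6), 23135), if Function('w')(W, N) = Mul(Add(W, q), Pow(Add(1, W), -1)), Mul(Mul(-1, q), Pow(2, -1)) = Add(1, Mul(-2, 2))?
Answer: Rational(1041075, 2) ≈ 5.2054e+5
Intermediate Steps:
q = 6 (q = Mul(-2, Add(1, Mul(-2, 2))) = Mul(-2, Add(1, -4)) = Mul(-2, -3) = 6)
Function('w')(W, N) = Mul(Pow(Add(1, W), -1), Add(6, W)) (Function('w')(W, N) = Mul(Add(W, 6), Pow(Add(1, W), -1)) = Mul(Add(6, W), Pow(Add(1, W), -1)) = Mul(Pow(Add(1, W), -1), Add(6, W)))
Mul(Mul(Add(Function('w')(-5, -3), 4), 6), 23135) = Mul(Mul(Add(Mul(Pow(Add(1, -5), -1), Add(6, -5)), 4), 6), 23135) = Mul(Mul(Add(Mul(Pow(-4, -1), 1), 4), 6), 23135) = Mul(Mul(Add(Mul(Rational(-1, 4), 1), 4), 6), 23135) = Mul(Mul(Add(Rational(-1, 4), 4), 6), 23135) = Mul(Mul(Rational(15, 4), 6), 23135) = Mul(Rational(45, 2), 23135) = Rational(1041075, 2)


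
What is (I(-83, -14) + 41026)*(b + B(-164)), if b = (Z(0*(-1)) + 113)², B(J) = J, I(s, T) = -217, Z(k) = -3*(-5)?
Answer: 661921980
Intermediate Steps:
Z(k) = 15
b = 16384 (b = (15 + 113)² = 128² = 16384)
(I(-83, -14) + 41026)*(b + B(-164)) = (-217 + 41026)*(16384 - 164) = 40809*16220 = 661921980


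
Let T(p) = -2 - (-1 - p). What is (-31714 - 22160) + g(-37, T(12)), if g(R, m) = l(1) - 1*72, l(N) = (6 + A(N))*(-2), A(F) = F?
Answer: -53960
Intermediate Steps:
l(N) = -12 - 2*N (l(N) = (6 + N)*(-2) = -12 - 2*N)
T(p) = -1 + p (T(p) = -2 + (1 + p) = -1 + p)
g(R, m) = -86 (g(R, m) = (-12 - 2*1) - 1*72 = (-12 - 2) - 72 = -14 - 72 = -86)
(-31714 - 22160) + g(-37, T(12)) = (-31714 - 22160) - 86 = -53874 - 86 = -53960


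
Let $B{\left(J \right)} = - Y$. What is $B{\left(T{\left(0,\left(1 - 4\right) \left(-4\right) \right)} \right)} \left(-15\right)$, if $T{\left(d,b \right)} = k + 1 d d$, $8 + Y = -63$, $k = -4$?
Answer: $-1065$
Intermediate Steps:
$Y = -71$ ($Y = -8 - 63 = -71$)
$T{\left(d,b \right)} = -4 + d^{2}$ ($T{\left(d,b \right)} = -4 + 1 d d = -4 + d d = -4 + d^{2}$)
$B{\left(J \right)} = 71$ ($B{\left(J \right)} = \left(-1\right) \left(-71\right) = 71$)
$B{\left(T{\left(0,\left(1 - 4\right) \left(-4\right) \right)} \right)} \left(-15\right) = 71 \left(-15\right) = -1065$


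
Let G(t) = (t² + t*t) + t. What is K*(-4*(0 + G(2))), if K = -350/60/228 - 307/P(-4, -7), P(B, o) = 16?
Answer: 262835/342 ≈ 768.52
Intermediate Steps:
G(t) = t + 2*t² (G(t) = (t² + t²) + t = 2*t² + t = t + 2*t²)
K = -52567/2736 (K = -350/60/228 - 307/16 = -350*1/60*(1/228) - 307*1/16 = -35/6*1/228 - 307/16 = -35/1368 - 307/16 = -52567/2736 ≈ -19.213)
K*(-4*(0 + G(2))) = -(-52567)*(0 + 2*(1 + 2*2))/684 = -(-52567)*(0 + 2*(1 + 4))/684 = -(-52567)*(0 + 2*5)/684 = -(-52567)*(0 + 10)/684 = -(-52567)*10/684 = -52567/2736*(-40) = 262835/342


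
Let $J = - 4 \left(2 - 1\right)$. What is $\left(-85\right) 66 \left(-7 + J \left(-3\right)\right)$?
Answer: $-28050$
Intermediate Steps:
$J = -4$ ($J = \left(-4\right) 1 = -4$)
$\left(-85\right) 66 \left(-7 + J \left(-3\right)\right) = \left(-85\right) 66 \left(-7 - -12\right) = - 5610 \left(-7 + 12\right) = \left(-5610\right) 5 = -28050$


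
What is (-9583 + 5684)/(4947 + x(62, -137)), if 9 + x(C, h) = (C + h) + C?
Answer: -3899/4925 ≈ -0.79168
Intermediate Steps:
x(C, h) = -9 + h + 2*C (x(C, h) = -9 + ((C + h) + C) = -9 + (h + 2*C) = -9 + h + 2*C)
(-9583 + 5684)/(4947 + x(62, -137)) = (-9583 + 5684)/(4947 + (-9 - 137 + 2*62)) = -3899/(4947 + (-9 - 137 + 124)) = -3899/(4947 - 22) = -3899/4925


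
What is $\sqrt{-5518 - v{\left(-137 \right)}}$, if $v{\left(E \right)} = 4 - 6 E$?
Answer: $2 i \sqrt{1586} \approx 79.649 i$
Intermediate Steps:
$\sqrt{-5518 - v{\left(-137 \right)}} = \sqrt{-5518 - \left(4 - -822\right)} = \sqrt{-5518 - \left(4 + 822\right)} = \sqrt{-5518 - 826} = \sqrt{-6344} = 2 i \sqrt{1586}$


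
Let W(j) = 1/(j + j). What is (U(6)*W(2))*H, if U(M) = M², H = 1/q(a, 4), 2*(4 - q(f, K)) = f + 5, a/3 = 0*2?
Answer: 6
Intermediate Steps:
a = 0 (a = 3*(0*2) = 3*0 = 0)
q(f, K) = 3/2 - f/2 (q(f, K) = 4 - (f + 5)/2 = 4 - (5 + f)/2 = 4 + (-5/2 - f/2) = 3/2 - f/2)
H = ⅔ (H = 1/(3/2 - ½*0) = 1/(3/2 + 0) = 1/(3/2) = ⅔ ≈ 0.66667)
W(j) = 1/(2*j)
(U(6)*W(2))*H = (6²*((½)/2))*(⅔) = (36*((½)*(½)))*(⅔) = (36*(¼))*(⅔) = 9*(⅔) = 6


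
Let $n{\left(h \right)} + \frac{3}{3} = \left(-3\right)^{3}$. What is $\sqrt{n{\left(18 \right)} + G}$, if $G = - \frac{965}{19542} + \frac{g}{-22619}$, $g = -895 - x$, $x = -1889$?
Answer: $\frac{i \sqrt{5488933644531901446}}{442020498} \approx 5.3003 i$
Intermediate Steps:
$g = 994$ ($g = -895 - -1889 = -895 + 1889 = 994$)
$n{\left(h \right)} = -28$ ($n{\left(h \right)} = -1 + \left(-3\right)^{3} = -1 - 27 = -28$)
$G = - \frac{41252083}{442020498}$ ($G = - \frac{965}{19542} + \frac{994}{-22619} = \left(-965\right) \frac{1}{19542} + 994 \left(- \frac{1}{22619}\right) = - \frac{965}{19542} - \frac{994}{22619} = - \frac{41252083}{442020498} \approx -0.093326$)
$\sqrt{n{\left(18 \right)} + G} = \sqrt{-28 - \frac{41252083}{442020498}} = \sqrt{- \frac{12417826027}{442020498}} = \frac{i \sqrt{5488933644531901446}}{442020498}$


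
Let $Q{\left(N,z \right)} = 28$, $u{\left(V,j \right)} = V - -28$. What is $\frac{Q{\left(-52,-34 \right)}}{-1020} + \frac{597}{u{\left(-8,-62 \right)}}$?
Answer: $\frac{30419}{1020} \approx 29.823$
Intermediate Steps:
$u{\left(V,j \right)} = 28 + V$ ($u{\left(V,j \right)} = V + 28 = 28 + V$)
$\frac{Q{\left(-52,-34 \right)}}{-1020} + \frac{597}{u{\left(-8,-62 \right)}} = \frac{28}{-1020} + \frac{597}{28 - 8} = 28 \left(- \frac{1}{1020}\right) + \frac{597}{20} = - \frac{7}{255} + 597 \cdot \frac{1}{20} = - \frac{7}{255} + \frac{597}{20} = \frac{30419}{1020}$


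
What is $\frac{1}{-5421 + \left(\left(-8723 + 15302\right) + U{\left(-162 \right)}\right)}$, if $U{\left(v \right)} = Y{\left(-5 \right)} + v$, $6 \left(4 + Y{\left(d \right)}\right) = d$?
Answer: $\frac{6}{5947} \approx 0.0010089$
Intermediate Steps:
$Y{\left(d \right)} = -4 + \frac{d}{6}$
$U{\left(v \right)} = - \frac{29}{6} + v$ ($U{\left(v \right)} = \left(-4 + \frac{1}{6} \left(-5\right)\right) + v = \left(-4 - \frac{5}{6}\right) + v = - \frac{29}{6} + v$)
$\frac{1}{-5421 + \left(\left(-8723 + 15302\right) + U{\left(-162 \right)}\right)} = \frac{1}{-5421 + \left(\left(-8723 + 15302\right) - \frac{1001}{6}\right)} = \frac{1}{-5421 + \left(6579 - \frac{1001}{6}\right)} = \frac{1}{-5421 + \frac{38473}{6}} = \frac{1}{\frac{5947}{6}} = \frac{6}{5947}$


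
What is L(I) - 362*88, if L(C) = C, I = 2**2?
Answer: -31852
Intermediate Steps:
I = 4
L(I) - 362*88 = 4 - 362*88 = 4 - 31856 = -31852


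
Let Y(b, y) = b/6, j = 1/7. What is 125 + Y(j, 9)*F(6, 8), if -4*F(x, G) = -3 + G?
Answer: 20995/168 ≈ 124.97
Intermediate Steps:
j = ⅐ ≈ 0.14286
Y(b, y) = b/6 (Y(b, y) = b*(⅙) = b/6)
F(x, G) = ¾ - G/4 (F(x, G) = -(-3 + G)/4 = ¾ - G/4)
125 + Y(j, 9)*F(6, 8) = 125 + ((⅙)*(⅐))*(¾ - ¼*8) = 125 + (¾ - 2)/42 = 125 + (1/42)*(-5/4) = 125 - 5/168 = 20995/168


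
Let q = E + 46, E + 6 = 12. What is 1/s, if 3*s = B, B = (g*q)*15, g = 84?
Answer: 1/21840 ≈ 4.5788e-5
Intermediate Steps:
E = 6 (E = -6 + 12 = 6)
q = 52 (q = 6 + 46 = 52)
B = 65520 (B = (84*52)*15 = 4368*15 = 65520)
s = 21840 (s = (⅓)*65520 = 21840)
1/s = 1/21840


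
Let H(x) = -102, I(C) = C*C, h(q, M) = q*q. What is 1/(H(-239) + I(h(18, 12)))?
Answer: 1/104874 ≈ 9.5353e-6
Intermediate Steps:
h(q, M) = q²
I(C) = C²
1/(H(-239) + I(h(18, 12))) = 1/(-102 + (18²)²) = 1/(-102 + 324²) = 1/(-102 + 104976) = 1/104874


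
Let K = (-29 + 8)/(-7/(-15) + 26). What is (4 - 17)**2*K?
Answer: -53235/397 ≈ -134.09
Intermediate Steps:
K = -315/397 (K = -21/(-7*(-1/15) + 26) = -21/(7/15 + 26) = -21/397/15 = -21*15/397 = -315/397 ≈ -0.79345)
(4 - 17)**2*K = (4 - 17)**2*(-315/397) = (-13)**2*(-315/397) = 169*(-315/397) = -53235/397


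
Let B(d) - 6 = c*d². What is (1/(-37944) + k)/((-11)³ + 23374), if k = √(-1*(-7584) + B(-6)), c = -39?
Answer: -1/836399592 + √6186/22043 ≈ 0.0035681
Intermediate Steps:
B(d) = 6 - 39*d²
k = √6186 (k = √(-1*(-7584) + (6 - 39*(-6)²)) = √(7584 + (6 - 39*36)) = √(7584 + (6 - 1404)) = √(7584 - 1398) = √6186 ≈ 78.651)
(1/(-37944) + k)/((-11)³ + 23374) = (1/(-37944) + √6186)/((-11)³ + 23374) = (-1/37944 + √6186)/(-1331 + 23374) = (-1/37944 + √6186)/22043 = (-1/37944 + √6186)*(1/22043) = -1/836399592 + √6186/22043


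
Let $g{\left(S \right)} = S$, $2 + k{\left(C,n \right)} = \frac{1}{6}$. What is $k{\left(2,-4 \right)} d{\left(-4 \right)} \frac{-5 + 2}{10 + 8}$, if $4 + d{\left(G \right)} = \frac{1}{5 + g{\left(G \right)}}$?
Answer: $- \frac{11}{12} \approx -0.91667$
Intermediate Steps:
$k{\left(C,n \right)} = - \frac{11}{6}$ ($k{\left(C,n \right)} = -2 + \frac{1}{6} = - \frac{11}{6}$)
$d{\left(G \right)} = -4 + \frac{1}{5 + G}$
$k{\left(2,-4 \right)} d{\left(-4 \right)} \frac{-5 + 2}{10 + 8} = - \frac{11 \frac{-19 - -16}{5 - 4}}{6} \frac{-5 + 2}{10 + 8} = - \frac{11 \frac{-19 + 16}{1}}{6} \left(- \frac{3}{18}\right) = - \frac{11 \cdot 1 \left(-3\right)}{6} \left(\left(-3\right) \frac{1}{18}\right) = \left(- \frac{11}{6}\right) \left(-3\right) \left(- \frac{1}{6}\right) = \frac{11}{2} \left(- \frac{1}{6}\right) = - \frac{11}{12}$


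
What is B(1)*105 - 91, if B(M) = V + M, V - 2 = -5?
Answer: -301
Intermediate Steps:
V = -3 (V = 2 - 5 = -3)
B(M) = -3 + M
B(1)*105 - 91 = (-3 + 1)*105 - 91 = -2*105 - 91 = -210 - 91 = -301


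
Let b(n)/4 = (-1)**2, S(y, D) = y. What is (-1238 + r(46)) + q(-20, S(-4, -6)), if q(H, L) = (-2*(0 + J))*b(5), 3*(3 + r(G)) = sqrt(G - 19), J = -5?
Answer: -1201 + sqrt(3) ≈ -1199.3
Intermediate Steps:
b(n) = 4 (b(n) = 4*(-1)**2 = 4*1 = 4)
r(G) = -3 + sqrt(-19 + G)/3 (r(G) = -3 + sqrt(G - 19)/3 = -3 + sqrt(-19 + G)/3)
q(H, L) = 40 (q(H, L) = -2*(0 - 5)*4 = -2*(-5)*4 = 10*4 = 40)
(-1238 + r(46)) + q(-20, S(-4, -6)) = (-1238 + (-3 + sqrt(-19 + 46)/3)) + 40 = (-1238 + (-3 + sqrt(27)/3)) + 40 = (-1238 + (-3 + (3*sqrt(3))/3)) + 40 = (-1238 + (-3 + sqrt(3))) + 40 = (-1241 + sqrt(3)) + 40 = -1201 + sqrt(3)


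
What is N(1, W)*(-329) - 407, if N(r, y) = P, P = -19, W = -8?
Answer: 5844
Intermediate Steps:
N(r, y) = -19
N(1, W)*(-329) - 407 = -19*(-329) - 407 = 6251 - 407 = 5844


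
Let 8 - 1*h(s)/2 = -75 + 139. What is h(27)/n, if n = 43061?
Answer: -112/43061 ≈ -0.0026010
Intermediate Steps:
h(s) = -112 (h(s) = 16 - 2*(-75 + 139) = 16 - 2*64 = 16 - 128 = -112)
h(27)/n = -112/43061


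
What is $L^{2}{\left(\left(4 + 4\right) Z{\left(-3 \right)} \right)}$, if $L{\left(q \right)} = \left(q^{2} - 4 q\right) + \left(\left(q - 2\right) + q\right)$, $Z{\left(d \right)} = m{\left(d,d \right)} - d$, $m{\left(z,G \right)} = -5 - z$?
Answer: $2116$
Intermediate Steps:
$Z{\left(d \right)} = -5 - 2 d$ ($Z{\left(d \right)} = \left(-5 - d\right) - d = -5 - 2 d$)
$L{\left(q \right)} = -2 + q^{2} - 2 q$ ($L{\left(q \right)} = \left(q^{2} - 4 q\right) + \left(\left(-2 + q\right) + q\right) = \left(q^{2} - 4 q\right) + \left(-2 + 2 q\right) = -2 + q^{2} - 2 q$)
$L^{2}{\left(\left(4 + 4\right) Z{\left(-3 \right)} \right)} = \left(-2 + \left(\left(4 + 4\right) \left(-5 - -6\right)\right)^{2} - 2 \left(4 + 4\right) \left(-5 - -6\right)\right)^{2} = \left(-2 + \left(8 \left(-5 + 6\right)\right)^{2} - 2 \cdot 8 \left(-5 + 6\right)\right)^{2} = \left(-2 + \left(8 \cdot 1\right)^{2} - 2 \cdot 8 \cdot 1\right)^{2} = \left(-2 + 8^{2} - 16\right)^{2} = \left(-2 + 64 - 16\right)^{2} = 46^{2} = 2116$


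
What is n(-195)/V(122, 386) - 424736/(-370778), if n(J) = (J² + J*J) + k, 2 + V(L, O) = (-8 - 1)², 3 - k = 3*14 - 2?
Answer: 14108751129/14645731 ≈ 963.33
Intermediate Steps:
k = -37 (k = 3 - (3*14 - 2) = 3 - (42 - 2) = 3 - 1*40 = 3 - 40 = -37)
V(L, O) = 79 (V(L, O) = -2 + (-8 - 1)² = -2 + (-9)² = -2 + 81 = 79)
n(J) = -37 + 2*J² (n(J) = (J² + J*J) - 37 = (J² + J²) - 37 = 2*J² - 37 = -37 + 2*J²)
n(-195)/V(122, 386) - 424736/(-370778) = (-37 + 2*(-195)²)/79 - 424736/(-370778) = (-37 + 2*38025)*(1/79) - 424736*(-1/370778) = (-37 + 76050)*(1/79) + 212368/185389 = 76013*(1/79) + 212368/185389 = 76013/79 + 212368/185389 = 14108751129/14645731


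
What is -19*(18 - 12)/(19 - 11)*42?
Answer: -1197/2 ≈ -598.50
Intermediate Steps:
-19*(18 - 12)/(19 - 11)*42 = -114/8*42 = -19*¾*42 = -57/4*42 = -1197/2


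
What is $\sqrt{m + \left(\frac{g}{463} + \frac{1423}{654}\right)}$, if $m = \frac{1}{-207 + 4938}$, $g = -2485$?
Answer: $\frac{i \sqrt{727652065680706542}}{477518754} \approx 1.7864 i$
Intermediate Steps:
$m = \frac{1}{4731} \approx 0.00021137$
$\sqrt{m + \left(\frac{g}{463} + \frac{1423}{654}\right)} = \sqrt{\frac{1}{4731} + \left(- \frac{2485}{463} + \frac{1423}{654}\right)} = \sqrt{\frac{1}{4731} - \frac{966341}{302802}} = \sqrt{- \frac{1523818823}{477518754}} = \frac{i \sqrt{727652065680706542}}{477518754}$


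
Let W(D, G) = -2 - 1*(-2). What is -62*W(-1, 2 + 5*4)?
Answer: 0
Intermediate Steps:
W(D, G) = 0 (W(D, G) = -2 + 2 = 0)
-62*W(-1, 2 + 5*4) = -62*0 = 0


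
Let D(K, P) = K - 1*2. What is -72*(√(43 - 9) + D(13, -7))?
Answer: -792 - 72*√34 ≈ -1211.8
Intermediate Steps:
D(K, P) = -2 + K (D(K, P) = K - 2 = -2 + K)
-72*(√(43 - 9) + D(13, -7)) = -72*(√(43 - 9) + (-2 + 13)) = -72*(√34 + 11) = -72*(11 + √34) = -792 - 72*√34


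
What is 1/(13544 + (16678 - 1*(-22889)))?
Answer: 1/53111 ≈ 1.8828e-5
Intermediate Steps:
1/(13544 + (16678 - 1*(-22889))) = 1/(13544 + (16678 + 22889)) = 1/(13544 + 39567) = 1/53111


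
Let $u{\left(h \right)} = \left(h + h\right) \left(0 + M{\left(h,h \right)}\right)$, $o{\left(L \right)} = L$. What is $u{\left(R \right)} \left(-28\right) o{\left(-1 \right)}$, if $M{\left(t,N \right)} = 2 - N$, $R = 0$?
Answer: $0$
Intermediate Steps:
$u{\left(h \right)} = 2 h \left(2 - h\right)$ ($u{\left(h \right)} = \left(h + h\right) \left(0 - \left(-2 + h\right)\right) = 2 h \left(2 - h\right)$)
$u{\left(R \right)} \left(-28\right) o{\left(-1 \right)} = 2 \cdot 0 \left(2 - 0\right) \left(-28\right) \left(-1\right) = 2 \cdot 0 \left(2 + 0\right) \left(-28\right) \left(-1\right) = 2 \cdot 0 \cdot 2 \left(-28\right) \left(-1\right) = 0 \left(-28\right) \left(-1\right) = 0 \left(-1\right) = 0$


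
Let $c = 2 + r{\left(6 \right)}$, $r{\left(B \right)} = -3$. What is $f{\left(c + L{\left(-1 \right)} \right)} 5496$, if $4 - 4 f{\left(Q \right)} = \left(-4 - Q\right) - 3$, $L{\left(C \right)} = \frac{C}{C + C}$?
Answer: $14427$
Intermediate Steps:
$c = -1$ ($c = 2 - 3 = -1$)
$L{\left(C \right)} = \frac{1}{2}$ ($L{\left(C \right)} = \frac{C}{2 C} = C \frac{1}{2 C} = \frac{1}{2}$)
$f{\left(Q \right)} = \frac{11}{4} + \frac{Q}{4}$ ($f{\left(Q \right)} = 1 - \frac{\left(-4 - Q\right) - 3}{4} = 1 - \frac{-7 - Q}{4} = 1 + \left(\frac{7}{4} + \frac{Q}{4}\right) = \frac{11}{4} + \frac{Q}{4}$)
$f{\left(c + L{\left(-1 \right)} \right)} 5496 = \left(\frac{11}{4} + \frac{-1 + \frac{1}{2}}{4}\right) 5496 = \left(\frac{11}{4} + \frac{1}{4} \left(- \frac{1}{2}\right)\right) 5496 = \left(\frac{11}{4} - \frac{1}{8}\right) 5496 = \frac{21}{8} \cdot 5496 = 14427$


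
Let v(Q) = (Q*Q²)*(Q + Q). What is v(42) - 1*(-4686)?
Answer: 6228078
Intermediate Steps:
v(Q) = 2*Q⁴ (v(Q) = Q³*(2*Q) = 2*Q⁴)
v(42) - 1*(-4686) = 2*42⁴ - 1*(-4686) = 2*3111696 + 4686 = 6223392 + 4686 = 6228078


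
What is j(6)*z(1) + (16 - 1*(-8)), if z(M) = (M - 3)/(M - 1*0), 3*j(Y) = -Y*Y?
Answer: 48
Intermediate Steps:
j(Y) = -Y²/3 (j(Y) = (-Y*Y)/3 = (-Y²)/3 = -Y²/3)
z(M) = (-3 + M)/M (z(M) = (-3 + M)/(M + 0) = (-3 + M)/M)
j(6)*z(1) + (16 - 1*(-8)) = (-⅓*6²)*((-3 + 1)/1) + (16 - 1*(-8)) = (-⅓*36)*(1*(-2)) + (16 + 8) = -12*(-2) + 24 = 24 + 24 = 48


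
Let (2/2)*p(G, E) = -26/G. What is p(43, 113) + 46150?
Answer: 1984424/43 ≈ 46149.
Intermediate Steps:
p(G, E) = -26/G
p(43, 113) + 46150 = -26/43 + 46150 = 1984424/43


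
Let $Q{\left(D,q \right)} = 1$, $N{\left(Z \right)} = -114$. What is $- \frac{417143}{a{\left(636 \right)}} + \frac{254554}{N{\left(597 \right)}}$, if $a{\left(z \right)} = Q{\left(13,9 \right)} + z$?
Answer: $- \frac{104852600}{36309} \approx -2887.8$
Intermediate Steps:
$a{\left(z \right)} = 1 + z$
$- \frac{417143}{a{\left(636 \right)}} + \frac{254554}{N{\left(597 \right)}} = - \frac{417143}{1 + 636} + \frac{254554}{-114} = - \frac{417143}{637} + 254554 \left(- \frac{1}{114}\right) = \left(-417143\right) \frac{1}{637} - \frac{127277}{57} = - \frac{417143}{637} - \frac{127277}{57} = - \frac{104852600}{36309}$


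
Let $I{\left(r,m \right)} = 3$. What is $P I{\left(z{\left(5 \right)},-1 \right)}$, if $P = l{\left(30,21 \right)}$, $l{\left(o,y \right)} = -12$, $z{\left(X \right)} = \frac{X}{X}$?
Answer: $-36$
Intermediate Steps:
$z{\left(X \right)} = 1$
$P = -12$
$P I{\left(z{\left(5 \right)},-1 \right)} = \left(-12\right) 3 = -36$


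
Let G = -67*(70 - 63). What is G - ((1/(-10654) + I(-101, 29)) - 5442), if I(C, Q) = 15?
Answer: 52822533/10654 ≈ 4958.0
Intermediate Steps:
G = -469 (G = -67*7 = -469)
G - ((1/(-10654) + I(-101, 29)) - 5442) = -469 - ((1/(-10654) + 15) - 5442) = -469 - ((-1/10654 + 15) - 5442) = -469 - (159809/10654 - 5442) = -469 - 1*(-57819259/10654) = -469 + 57819259/10654 = 52822533/10654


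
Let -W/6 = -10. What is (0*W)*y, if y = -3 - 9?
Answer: 0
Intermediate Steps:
y = -12
W = 60 (W = -6*(-10) = 60)
(0*W)*y = (0*60)*(-12) = 0*(-12) = 0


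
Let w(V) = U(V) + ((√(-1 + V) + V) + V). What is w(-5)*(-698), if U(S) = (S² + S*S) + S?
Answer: -24430 - 698*I*√6 ≈ -24430.0 - 1709.7*I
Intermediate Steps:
U(S) = S + 2*S² (U(S) = (S² + S²) + S = 2*S² + S = S + 2*S²)
w(V) = √(-1 + V) + 2*V + V*(1 + 2*V) (w(V) = V*(1 + 2*V) + ((√(-1 + V) + V) + V) = V*(1 + 2*V) + ((V + √(-1 + V)) + V) = V*(1 + 2*V) + (√(-1 + V) + 2*V) = √(-1 + V) + 2*V + V*(1 + 2*V))
w(-5)*(-698) = (√(-1 - 5) + 2*(-5)² + 3*(-5))*(-698) = (√(-6) + 2*25 - 15)*(-698) = (I*√6 + 50 - 15)*(-698) = (35 + I*√6)*(-698) = -24430 - 698*I*√6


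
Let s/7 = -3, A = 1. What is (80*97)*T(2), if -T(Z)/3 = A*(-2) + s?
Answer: 535440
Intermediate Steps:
s = -21 (s = 7*(-3) = -21)
T(Z) = 69 (T(Z) = -3*(1*(-2) - 21) = -3*(-2 - 21) = -3*(-23) = 69)
(80*97)*T(2) = (80*97)*69 = 7760*69 = 535440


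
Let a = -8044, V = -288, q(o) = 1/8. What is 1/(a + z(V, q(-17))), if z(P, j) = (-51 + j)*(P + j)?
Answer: 64/422505 ≈ 0.00015148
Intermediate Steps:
q(o) = 1/8
1/(a + z(V, q(-17))) = 1/(-8044 + ((1/8)**2 - 51*(-288) - 51*1/8 - 288*1/8)) = 1/(-8044 + (1/64 + 14688 - 51/8 - 36)) = 1/(-8044 + 937321/64) = 1/(422505/64) = 64/422505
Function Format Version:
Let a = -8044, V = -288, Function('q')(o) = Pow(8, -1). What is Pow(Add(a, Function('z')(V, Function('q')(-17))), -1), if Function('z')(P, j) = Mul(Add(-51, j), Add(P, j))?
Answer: Rational(64, 422505) ≈ 0.00015148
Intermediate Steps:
Function('q')(o) = Rational(1, 8)
Pow(Add(a, Function('z')(V, Function('q')(-17))), -1) = Pow(Add(-8044, Add(Pow(Rational(1, 8), 2), Mul(-51, -288), Mul(-51, Rational(1, 8)), Mul(-288, Rational(1, 8)))), -1) = Pow(Add(-8044, Add(Rational(1, 64), 14688, Rational(-51, 8), -36)), -1) = Pow(Add(-8044, Rational(937321, 64)), -1) = Pow(Rational(422505, 64), -1) = Rational(64, 422505)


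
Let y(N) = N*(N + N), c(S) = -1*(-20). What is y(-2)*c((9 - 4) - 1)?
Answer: 160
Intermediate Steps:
c(S) = 20
y(N) = 2*N² (y(N) = N*(2*N) = 2*N²)
y(-2)*c((9 - 4) - 1) = (2*(-2)²)*20 = (2*4)*20 = 8*20 = 160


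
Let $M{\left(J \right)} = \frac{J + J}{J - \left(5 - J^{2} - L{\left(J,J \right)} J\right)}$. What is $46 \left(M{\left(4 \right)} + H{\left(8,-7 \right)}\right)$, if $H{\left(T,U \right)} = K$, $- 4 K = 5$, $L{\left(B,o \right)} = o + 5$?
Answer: $- \frac{5129}{102} \approx -50.284$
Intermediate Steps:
$L{\left(B,o \right)} = 5 + o$
$K = - \frac{5}{4}$ ($K = \left(- \frac{1}{4}\right) 5 = - \frac{5}{4} \approx -1.25$)
$H{\left(T,U \right)} = - \frac{5}{4}$
$M{\left(J \right)} = \frac{2 J}{-5 + J + J^{2} + J \left(5 + J\right)}$ ($M{\left(J \right)} = \frac{J + J}{J - \left(5 - J^{2} - \left(5 + J\right) J\right)} = \frac{2 J}{J - \left(5 - J^{2} - J \left(5 + J\right)\right)} = \frac{2 J}{J + \left(-5 + J^{2} + J \left(5 + J\right)\right)} = \frac{2 J}{-5 + J + J^{2} + J \left(5 + J\right)}$)
$46 \left(M{\left(4 \right)} + H{\left(8,-7 \right)}\right) = 46 \left(2 \cdot 4 \frac{1}{-5 + 2 \cdot 4^{2} + 6 \cdot 4} - \frac{5}{4}\right) = 46 \left(2 \cdot 4 \frac{1}{-5 + 2 \cdot 16 + 24} - \frac{5}{4}\right) = 46 \left(2 \cdot 4 \frac{1}{-5 + 32 + 24} - \frac{5}{4}\right) = 46 \left(2 \cdot 4 \cdot \frac{1}{51} - \frac{5}{4}\right) = 46 \left(\frac{8}{51} - \frac{5}{4}\right) = 46 \left(- \frac{223}{204}\right) = - \frac{5129}{102}$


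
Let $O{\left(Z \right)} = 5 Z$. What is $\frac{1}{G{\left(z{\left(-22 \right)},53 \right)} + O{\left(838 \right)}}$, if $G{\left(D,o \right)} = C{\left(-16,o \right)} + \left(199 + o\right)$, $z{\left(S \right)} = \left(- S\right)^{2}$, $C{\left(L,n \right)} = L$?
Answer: $\frac{1}{4426} \approx 0.00022594$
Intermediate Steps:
$z{\left(S \right)} = S^{2}$
$G{\left(D,o \right)} = 183 + o$ ($G{\left(D,o \right)} = -16 + \left(199 + o\right) = 183 + o$)
$\frac{1}{G{\left(z{\left(-22 \right)},53 \right)} + O{\left(838 \right)}} = \frac{1}{\left(183 + 53\right) + 5 \cdot 838} = \frac{1}{236 + 4190} = \frac{1}{4426}$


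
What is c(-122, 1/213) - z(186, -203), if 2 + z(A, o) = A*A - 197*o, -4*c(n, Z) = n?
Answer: -149109/2 ≈ -74555.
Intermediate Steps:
c(n, Z) = -n/4
z(A, o) = -2 + A**2 - 197*o (z(A, o) = -2 + (A*A - 197*o) = -2 + (A**2 - 197*o) = -2 + A**2 - 197*o)
c(-122, 1/213) - z(186, -203) = -1/4*(-122) - (-2 + 186**2 - 197*(-203)) = 61/2 - (-2 + 34596 + 39991) = 61/2 - 1*74585 = 61/2 - 74585 = -149109/2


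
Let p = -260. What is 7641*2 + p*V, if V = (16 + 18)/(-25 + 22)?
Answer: 54686/3 ≈ 18229.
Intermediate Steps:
V = -34/3 (V = 34/(-3) = 34*(-⅓) = -34/3 ≈ -11.333)
7641*2 + p*V = 7641*2 - 260*(-34/3) = 15282 + 8840/3 = 54686/3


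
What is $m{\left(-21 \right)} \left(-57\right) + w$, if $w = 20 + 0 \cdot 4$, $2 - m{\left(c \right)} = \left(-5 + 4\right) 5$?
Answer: $-379$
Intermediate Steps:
$m{\left(c \right)} = 7$ ($m{\left(c \right)} = 2 - \left(-5 + 4\right) 5 = 2 - \left(-1\right) 5 = 2 - -5 = 2 + 5 = 7$)
$w = 20$ ($w = 20 + 0 = 20$)
$m{\left(-21 \right)} \left(-57\right) + w = 7 \left(-57\right) + 20 = -399 + 20 = -379$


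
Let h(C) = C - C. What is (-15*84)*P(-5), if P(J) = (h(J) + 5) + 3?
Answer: -10080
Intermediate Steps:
h(C) = 0
P(J) = 8 (P(J) = (0 + 5) + 3 = 5 + 3 = 8)
(-15*84)*P(-5) = -15*84*8 = -1260*8 = -10080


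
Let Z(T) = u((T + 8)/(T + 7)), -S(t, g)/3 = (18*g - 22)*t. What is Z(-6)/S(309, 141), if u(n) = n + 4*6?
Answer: -13/1166166 ≈ -1.1148e-5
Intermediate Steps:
u(n) = 24 + n (u(n) = n + 24 = 24 + n)
S(t, g) = -3*t*(-22 + 18*g) (S(t, g) = -3*(18*g - 22)*t = -3*(-22 + 18*g)*t = -3*t*(-22 + 18*g))
Z(T) = 24 + (8 + T)/(7 + T) (Z(T) = 24 + (T + 8)/(T + 7) = 24 + (8 + T)/(7 + T))
Z(-6)/S(309, 141) = ((176 + 25*(-6))/(7 - 6))/((6*309*(11 - 9*141))) = ((176 - 150)/1)/((6*309*(11 - 1269))) = (1*26)/((6*309*(-1258))) = 26/(-2332332) = 26*(-1/2332332) = -13/1166166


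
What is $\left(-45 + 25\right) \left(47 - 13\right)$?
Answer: $-680$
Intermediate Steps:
$\left(-45 + 25\right) \left(47 - 13\right) = \left(-20\right) 34 = -680$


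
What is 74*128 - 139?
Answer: 9333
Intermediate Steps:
74*128 - 139 = 9472 - 139 = 9333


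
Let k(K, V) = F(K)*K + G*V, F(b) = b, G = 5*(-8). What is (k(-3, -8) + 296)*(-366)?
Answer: -228750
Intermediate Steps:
G = -40
k(K, V) = K**2 - 40*V (k(K, V) = K*K - 40*V = K**2 - 40*V)
(k(-3, -8) + 296)*(-366) = (((-3)**2 - 40*(-8)) + 296)*(-366) = ((9 + 320) + 296)*(-366) = (329 + 296)*(-366) = 625*(-366) = -228750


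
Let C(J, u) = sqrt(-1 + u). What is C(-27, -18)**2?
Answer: -19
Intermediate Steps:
C(-27, -18)**2 = (sqrt(-1 - 18))**2 = (sqrt(-19))**2 = (I*sqrt(19))**2 = -19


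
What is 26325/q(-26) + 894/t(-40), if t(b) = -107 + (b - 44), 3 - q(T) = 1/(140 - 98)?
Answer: 8442696/955 ≈ 8840.5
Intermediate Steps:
q(T) = 125/42 (q(T) = 3 - 1/(140 - 98) = 3 - 1/42 = 125/42)
t(b) = -151 + b (t(b) = -107 + (-44 + b) = -151 + b)
26325/q(-26) + 894/t(-40) = 26325/(125/42) + 894/(-151 - 40) = 26325*(42/125) + 894/(-191) = 44226/5 + 894*(-1/191) = 44226/5 - 894/191 = 8442696/955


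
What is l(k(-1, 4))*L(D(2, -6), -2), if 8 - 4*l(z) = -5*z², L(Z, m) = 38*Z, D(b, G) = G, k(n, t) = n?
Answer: -741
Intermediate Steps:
l(z) = 2 + 5*z²/4 (l(z) = 2 - (-5)*z²/4 = 2 + 5*z²/4)
l(k(-1, 4))*L(D(2, -6), -2) = (2 + (5/4)*(-1)²)*(38*(-6)) = (2 + (5/4)*1)*(-228) = (2 + 5/4)*(-228) = (13/4)*(-228) = -741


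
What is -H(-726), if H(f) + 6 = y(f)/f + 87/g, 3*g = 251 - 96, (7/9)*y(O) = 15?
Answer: 1140261/262570 ≈ 4.3427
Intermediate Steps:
y(O) = 135/7 (y(O) = (9/7)*15 = 135/7)
g = 155/3 (g = (251 - 96)/3 = (⅓)*155 = 155/3 ≈ 51.667)
H(f) = -669/155 + 135/(7*f) (H(f) = -6 + (135/(7*f) + 87/(155/3)) = -6 + (135/(7*f) + 87*(3/155)) = -6 + (135/(7*f) + 261/155) = -6 + (261/155 + 135/(7*f)) = -669/155 + 135/(7*f))
-H(-726) = -3*(6975 - 1561*(-726))/(1085*(-726)) = -3*(-1)*(6975 + 1133286)/(1085*726) = -3*(-1)*1140261/(1085*726) = -1*(-1140261/262570) = 1140261/262570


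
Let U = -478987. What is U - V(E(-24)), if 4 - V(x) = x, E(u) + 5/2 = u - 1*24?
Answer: -958083/2 ≈ -4.7904e+5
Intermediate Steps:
E(u) = -53/2 + u (E(u) = -5/2 + (u - 1*24) = -5/2 + (u - 24) = -5/2 + (-24 + u) = -53/2 + u)
V(x) = 4 - x
U - V(E(-24)) = -478987 - (4 - (-53/2 - 24)) = -478987 - (4 - 1*(-101/2)) = -478987 - (4 + 101/2) = -478987 - 1*109/2 = -478987 - 109/2 = -958083/2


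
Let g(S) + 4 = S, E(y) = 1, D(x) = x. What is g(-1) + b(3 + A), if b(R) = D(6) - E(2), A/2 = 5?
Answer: 0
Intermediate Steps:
A = 10 (A = 2*5 = 10)
g(S) = -4 + S
b(R) = 5 (b(R) = 6 - 1*1 = 6 - 1 = 5)
g(-1) + b(3 + A) = (-4 - 1) + 5 = -5 + 5 = 0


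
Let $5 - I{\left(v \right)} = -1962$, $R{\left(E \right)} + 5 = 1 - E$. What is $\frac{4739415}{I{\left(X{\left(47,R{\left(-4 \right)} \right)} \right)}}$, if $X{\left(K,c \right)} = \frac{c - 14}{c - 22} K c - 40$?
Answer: $\frac{4739415}{1967} \approx 2409.5$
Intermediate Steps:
$R{\left(E \right)} = -4 - E$ ($R{\left(E \right)} = -5 - \left(-1 + E\right) = -4 - E$)
$X{\left(K,c \right)} = -40 + \frac{K c \left(-14 + c\right)}{-22 + c}$ ($X{\left(K,c \right)} = \frac{-14 + c}{-22 + c} K c - 40 = \frac{K \left(-14 + c\right)}{-22 + c} c - 40 = \frac{K c \left(-14 + c\right)}{-22 + c} - 40 = -40 + \frac{K c \left(-14 + c\right)}{-22 + c}$)
$I{\left(v \right)} = 1967$ ($I{\left(v \right)} = 5 - -1962 = 5 + 1962 = 1967$)
$\frac{4739415}{I{\left(X{\left(47,R{\left(-4 \right)} \right)} \right)}} = \frac{4739415}{1967}$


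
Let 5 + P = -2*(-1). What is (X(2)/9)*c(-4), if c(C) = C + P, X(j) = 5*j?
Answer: -70/9 ≈ -7.7778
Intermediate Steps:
P = -3 (P = -5 - 2*(-1) = -5 + 2 = -3)
c(C) = -3 + C (c(C) = C - 3 = -3 + C)
(X(2)/9)*c(-4) = ((5*2)/9)*(-3 - 4) = (10*(1/9))*(-7) = (10/9)*(-7) = -70/9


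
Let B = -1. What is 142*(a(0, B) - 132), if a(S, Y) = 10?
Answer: -17324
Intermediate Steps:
142*(a(0, B) - 132) = 142*(10 - 132) = 142*(-122) = -17324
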